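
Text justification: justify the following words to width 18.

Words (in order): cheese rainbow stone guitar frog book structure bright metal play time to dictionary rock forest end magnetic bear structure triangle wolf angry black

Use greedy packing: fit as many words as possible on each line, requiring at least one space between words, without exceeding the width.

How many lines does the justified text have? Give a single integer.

Answer: 9

Derivation:
Line 1: ['cheese', 'rainbow'] (min_width=14, slack=4)
Line 2: ['stone', 'guitar', 'frog'] (min_width=17, slack=1)
Line 3: ['book', 'structure'] (min_width=14, slack=4)
Line 4: ['bright', 'metal', 'play'] (min_width=17, slack=1)
Line 5: ['time', 'to', 'dictionary'] (min_width=18, slack=0)
Line 6: ['rock', 'forest', 'end'] (min_width=15, slack=3)
Line 7: ['magnetic', 'bear'] (min_width=13, slack=5)
Line 8: ['structure', 'triangle'] (min_width=18, slack=0)
Line 9: ['wolf', 'angry', 'black'] (min_width=16, slack=2)
Total lines: 9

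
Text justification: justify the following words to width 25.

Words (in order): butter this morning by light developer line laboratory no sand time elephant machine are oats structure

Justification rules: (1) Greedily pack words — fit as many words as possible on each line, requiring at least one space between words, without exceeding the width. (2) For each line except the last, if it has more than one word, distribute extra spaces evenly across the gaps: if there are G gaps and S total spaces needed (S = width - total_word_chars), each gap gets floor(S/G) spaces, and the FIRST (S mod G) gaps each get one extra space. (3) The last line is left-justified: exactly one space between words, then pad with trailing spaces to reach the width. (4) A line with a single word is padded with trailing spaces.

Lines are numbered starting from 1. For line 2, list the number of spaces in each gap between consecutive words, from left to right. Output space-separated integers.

Answer: 4 3

Derivation:
Line 1: ['butter', 'this', 'morning', 'by'] (min_width=22, slack=3)
Line 2: ['light', 'developer', 'line'] (min_width=20, slack=5)
Line 3: ['laboratory', 'no', 'sand', 'time'] (min_width=23, slack=2)
Line 4: ['elephant', 'machine', 'are', 'oats'] (min_width=25, slack=0)
Line 5: ['structure'] (min_width=9, slack=16)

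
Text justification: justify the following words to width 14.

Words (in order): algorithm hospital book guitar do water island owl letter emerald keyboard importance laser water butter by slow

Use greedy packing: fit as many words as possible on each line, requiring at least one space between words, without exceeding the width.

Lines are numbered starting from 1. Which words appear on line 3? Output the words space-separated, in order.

Answer: guitar do

Derivation:
Line 1: ['algorithm'] (min_width=9, slack=5)
Line 2: ['hospital', 'book'] (min_width=13, slack=1)
Line 3: ['guitar', 'do'] (min_width=9, slack=5)
Line 4: ['water', 'island'] (min_width=12, slack=2)
Line 5: ['owl', 'letter'] (min_width=10, slack=4)
Line 6: ['emerald'] (min_width=7, slack=7)
Line 7: ['keyboard'] (min_width=8, slack=6)
Line 8: ['importance'] (min_width=10, slack=4)
Line 9: ['laser', 'water'] (min_width=11, slack=3)
Line 10: ['butter', 'by', 'slow'] (min_width=14, slack=0)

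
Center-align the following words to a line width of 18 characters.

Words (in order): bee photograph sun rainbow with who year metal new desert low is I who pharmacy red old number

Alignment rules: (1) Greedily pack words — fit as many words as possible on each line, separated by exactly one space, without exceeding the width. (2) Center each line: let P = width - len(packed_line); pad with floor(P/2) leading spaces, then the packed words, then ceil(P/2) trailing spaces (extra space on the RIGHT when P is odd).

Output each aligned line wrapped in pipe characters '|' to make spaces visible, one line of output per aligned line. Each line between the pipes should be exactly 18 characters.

Line 1: ['bee', 'photograph', 'sun'] (min_width=18, slack=0)
Line 2: ['rainbow', 'with', 'who'] (min_width=16, slack=2)
Line 3: ['year', 'metal', 'new'] (min_width=14, slack=4)
Line 4: ['desert', 'low', 'is', 'I'] (min_width=15, slack=3)
Line 5: ['who', 'pharmacy', 'red'] (min_width=16, slack=2)
Line 6: ['old', 'number'] (min_width=10, slack=8)

Answer: |bee photograph sun|
| rainbow with who |
|  year metal new  |
| desert low is I  |
| who pharmacy red |
|    old number    |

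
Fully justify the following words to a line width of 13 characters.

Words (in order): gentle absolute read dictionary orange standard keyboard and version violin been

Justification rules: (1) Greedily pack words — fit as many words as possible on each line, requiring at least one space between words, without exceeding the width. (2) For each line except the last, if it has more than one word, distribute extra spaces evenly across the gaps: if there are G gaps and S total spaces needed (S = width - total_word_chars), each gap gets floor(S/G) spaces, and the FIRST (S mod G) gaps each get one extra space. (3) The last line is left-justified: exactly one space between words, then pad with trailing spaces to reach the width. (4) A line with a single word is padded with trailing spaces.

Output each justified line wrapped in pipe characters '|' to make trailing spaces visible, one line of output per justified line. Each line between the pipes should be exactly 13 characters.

Line 1: ['gentle'] (min_width=6, slack=7)
Line 2: ['absolute', 'read'] (min_width=13, slack=0)
Line 3: ['dictionary'] (min_width=10, slack=3)
Line 4: ['orange'] (min_width=6, slack=7)
Line 5: ['standard'] (min_width=8, slack=5)
Line 6: ['keyboard', 'and'] (min_width=12, slack=1)
Line 7: ['version'] (min_width=7, slack=6)
Line 8: ['violin', 'been'] (min_width=11, slack=2)

Answer: |gentle       |
|absolute read|
|dictionary   |
|orange       |
|standard     |
|keyboard  and|
|version      |
|violin been  |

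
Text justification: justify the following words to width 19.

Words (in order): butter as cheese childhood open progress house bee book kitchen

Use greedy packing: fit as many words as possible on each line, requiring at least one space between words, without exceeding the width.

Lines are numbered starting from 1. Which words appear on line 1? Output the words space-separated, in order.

Answer: butter as cheese

Derivation:
Line 1: ['butter', 'as', 'cheese'] (min_width=16, slack=3)
Line 2: ['childhood', 'open'] (min_width=14, slack=5)
Line 3: ['progress', 'house', 'bee'] (min_width=18, slack=1)
Line 4: ['book', 'kitchen'] (min_width=12, slack=7)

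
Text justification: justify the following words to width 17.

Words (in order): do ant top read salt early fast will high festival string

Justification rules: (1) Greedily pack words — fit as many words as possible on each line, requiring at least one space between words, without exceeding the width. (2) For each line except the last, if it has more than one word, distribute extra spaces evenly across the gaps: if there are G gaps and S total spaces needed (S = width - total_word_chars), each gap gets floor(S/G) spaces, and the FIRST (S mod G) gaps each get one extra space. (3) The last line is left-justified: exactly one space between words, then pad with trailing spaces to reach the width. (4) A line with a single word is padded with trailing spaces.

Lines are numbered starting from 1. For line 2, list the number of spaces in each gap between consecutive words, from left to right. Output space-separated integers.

Line 1: ['do', 'ant', 'top', 'read'] (min_width=15, slack=2)
Line 2: ['salt', 'early', 'fast'] (min_width=15, slack=2)
Line 3: ['will', 'high'] (min_width=9, slack=8)
Line 4: ['festival', 'string'] (min_width=15, slack=2)

Answer: 2 2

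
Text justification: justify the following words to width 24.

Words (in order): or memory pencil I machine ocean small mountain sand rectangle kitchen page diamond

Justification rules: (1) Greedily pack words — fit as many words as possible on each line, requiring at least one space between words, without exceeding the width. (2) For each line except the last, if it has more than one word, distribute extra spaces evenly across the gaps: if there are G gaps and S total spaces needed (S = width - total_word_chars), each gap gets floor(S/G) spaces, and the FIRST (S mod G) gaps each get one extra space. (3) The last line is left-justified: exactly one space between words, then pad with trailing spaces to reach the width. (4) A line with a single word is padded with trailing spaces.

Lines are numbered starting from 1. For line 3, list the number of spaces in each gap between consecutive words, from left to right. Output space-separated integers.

Answer: 2 1

Derivation:
Line 1: ['or', 'memory', 'pencil', 'I'] (min_width=18, slack=6)
Line 2: ['machine', 'ocean', 'small'] (min_width=19, slack=5)
Line 3: ['mountain', 'sand', 'rectangle'] (min_width=23, slack=1)
Line 4: ['kitchen', 'page', 'diamond'] (min_width=20, slack=4)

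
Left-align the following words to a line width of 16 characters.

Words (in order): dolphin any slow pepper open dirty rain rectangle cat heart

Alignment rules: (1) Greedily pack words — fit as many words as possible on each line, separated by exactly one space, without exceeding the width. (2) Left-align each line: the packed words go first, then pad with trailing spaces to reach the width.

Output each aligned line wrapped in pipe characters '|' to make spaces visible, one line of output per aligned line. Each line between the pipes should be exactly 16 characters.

Line 1: ['dolphin', 'any', 'slow'] (min_width=16, slack=0)
Line 2: ['pepper', 'open'] (min_width=11, slack=5)
Line 3: ['dirty', 'rain'] (min_width=10, slack=6)
Line 4: ['rectangle', 'cat'] (min_width=13, slack=3)
Line 5: ['heart'] (min_width=5, slack=11)

Answer: |dolphin any slow|
|pepper open     |
|dirty rain      |
|rectangle cat   |
|heart           |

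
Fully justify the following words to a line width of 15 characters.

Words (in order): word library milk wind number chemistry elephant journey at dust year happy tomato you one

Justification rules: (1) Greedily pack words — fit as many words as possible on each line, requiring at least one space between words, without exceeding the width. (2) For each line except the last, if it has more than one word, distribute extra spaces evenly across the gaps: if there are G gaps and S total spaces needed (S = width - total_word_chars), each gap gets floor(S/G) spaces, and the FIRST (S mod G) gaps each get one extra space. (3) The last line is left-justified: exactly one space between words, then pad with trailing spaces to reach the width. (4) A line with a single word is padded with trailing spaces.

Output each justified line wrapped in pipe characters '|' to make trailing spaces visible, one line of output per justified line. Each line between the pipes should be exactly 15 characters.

Answer: |word    library|
|milk       wind|
|number         |
|chemistry      |
|elephant       |
|journey at dust|
|year      happy|
|tomato you one |

Derivation:
Line 1: ['word', 'library'] (min_width=12, slack=3)
Line 2: ['milk', 'wind'] (min_width=9, slack=6)
Line 3: ['number'] (min_width=6, slack=9)
Line 4: ['chemistry'] (min_width=9, slack=6)
Line 5: ['elephant'] (min_width=8, slack=7)
Line 6: ['journey', 'at', 'dust'] (min_width=15, slack=0)
Line 7: ['year', 'happy'] (min_width=10, slack=5)
Line 8: ['tomato', 'you', 'one'] (min_width=14, slack=1)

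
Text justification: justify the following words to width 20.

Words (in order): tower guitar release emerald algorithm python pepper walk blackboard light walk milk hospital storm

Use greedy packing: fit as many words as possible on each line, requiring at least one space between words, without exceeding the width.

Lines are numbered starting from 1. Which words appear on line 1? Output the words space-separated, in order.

Answer: tower guitar release

Derivation:
Line 1: ['tower', 'guitar', 'release'] (min_width=20, slack=0)
Line 2: ['emerald', 'algorithm'] (min_width=17, slack=3)
Line 3: ['python', 'pepper', 'walk'] (min_width=18, slack=2)
Line 4: ['blackboard', 'light'] (min_width=16, slack=4)
Line 5: ['walk', 'milk', 'hospital'] (min_width=18, slack=2)
Line 6: ['storm'] (min_width=5, slack=15)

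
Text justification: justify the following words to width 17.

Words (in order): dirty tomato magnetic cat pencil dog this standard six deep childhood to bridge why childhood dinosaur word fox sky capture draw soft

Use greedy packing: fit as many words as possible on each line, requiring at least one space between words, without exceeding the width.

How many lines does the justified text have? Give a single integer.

Line 1: ['dirty', 'tomato'] (min_width=12, slack=5)
Line 2: ['magnetic', 'cat'] (min_width=12, slack=5)
Line 3: ['pencil', 'dog', 'this'] (min_width=15, slack=2)
Line 4: ['standard', 'six', 'deep'] (min_width=17, slack=0)
Line 5: ['childhood', 'to'] (min_width=12, slack=5)
Line 6: ['bridge', 'why'] (min_width=10, slack=7)
Line 7: ['childhood'] (min_width=9, slack=8)
Line 8: ['dinosaur', 'word', 'fox'] (min_width=17, slack=0)
Line 9: ['sky', 'capture', 'draw'] (min_width=16, slack=1)
Line 10: ['soft'] (min_width=4, slack=13)
Total lines: 10

Answer: 10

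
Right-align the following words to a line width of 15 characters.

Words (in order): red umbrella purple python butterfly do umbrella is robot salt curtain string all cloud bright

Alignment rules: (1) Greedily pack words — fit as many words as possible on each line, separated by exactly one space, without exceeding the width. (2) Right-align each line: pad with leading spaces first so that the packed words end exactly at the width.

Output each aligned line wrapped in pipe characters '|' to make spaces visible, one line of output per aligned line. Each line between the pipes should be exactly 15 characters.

Answer: |   red umbrella|
|  purple python|
|   butterfly do|
|    umbrella is|
|     robot salt|
| curtain string|
|      all cloud|
|         bright|

Derivation:
Line 1: ['red', 'umbrella'] (min_width=12, slack=3)
Line 2: ['purple', 'python'] (min_width=13, slack=2)
Line 3: ['butterfly', 'do'] (min_width=12, slack=3)
Line 4: ['umbrella', 'is'] (min_width=11, slack=4)
Line 5: ['robot', 'salt'] (min_width=10, slack=5)
Line 6: ['curtain', 'string'] (min_width=14, slack=1)
Line 7: ['all', 'cloud'] (min_width=9, slack=6)
Line 8: ['bright'] (min_width=6, slack=9)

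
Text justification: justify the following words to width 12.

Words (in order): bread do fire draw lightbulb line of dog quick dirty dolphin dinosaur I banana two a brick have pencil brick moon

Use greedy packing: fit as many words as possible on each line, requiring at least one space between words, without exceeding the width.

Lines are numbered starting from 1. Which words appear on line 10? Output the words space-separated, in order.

Answer: pencil brick

Derivation:
Line 1: ['bread', 'do'] (min_width=8, slack=4)
Line 2: ['fire', 'draw'] (min_width=9, slack=3)
Line 3: ['lightbulb'] (min_width=9, slack=3)
Line 4: ['line', 'of', 'dog'] (min_width=11, slack=1)
Line 5: ['quick', 'dirty'] (min_width=11, slack=1)
Line 6: ['dolphin'] (min_width=7, slack=5)
Line 7: ['dinosaur', 'I'] (min_width=10, slack=2)
Line 8: ['banana', 'two', 'a'] (min_width=12, slack=0)
Line 9: ['brick', 'have'] (min_width=10, slack=2)
Line 10: ['pencil', 'brick'] (min_width=12, slack=0)
Line 11: ['moon'] (min_width=4, slack=8)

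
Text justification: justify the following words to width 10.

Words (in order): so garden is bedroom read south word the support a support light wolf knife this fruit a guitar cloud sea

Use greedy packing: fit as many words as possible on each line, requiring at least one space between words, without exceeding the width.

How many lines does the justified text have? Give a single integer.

Answer: 11

Derivation:
Line 1: ['so', 'garden'] (min_width=9, slack=1)
Line 2: ['is', 'bedroom'] (min_width=10, slack=0)
Line 3: ['read', 'south'] (min_width=10, slack=0)
Line 4: ['word', 'the'] (min_width=8, slack=2)
Line 5: ['support', 'a'] (min_width=9, slack=1)
Line 6: ['support'] (min_width=7, slack=3)
Line 7: ['light', 'wolf'] (min_width=10, slack=0)
Line 8: ['knife', 'this'] (min_width=10, slack=0)
Line 9: ['fruit', 'a'] (min_width=7, slack=3)
Line 10: ['guitar'] (min_width=6, slack=4)
Line 11: ['cloud', 'sea'] (min_width=9, slack=1)
Total lines: 11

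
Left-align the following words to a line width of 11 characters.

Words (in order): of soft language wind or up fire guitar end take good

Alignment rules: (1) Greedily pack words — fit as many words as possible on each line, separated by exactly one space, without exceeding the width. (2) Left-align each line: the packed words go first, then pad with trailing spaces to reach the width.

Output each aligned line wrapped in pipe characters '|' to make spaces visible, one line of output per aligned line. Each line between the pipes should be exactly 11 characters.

Answer: |of soft    |
|language   |
|wind or up |
|fire guitar|
|end take   |
|good       |

Derivation:
Line 1: ['of', 'soft'] (min_width=7, slack=4)
Line 2: ['language'] (min_width=8, slack=3)
Line 3: ['wind', 'or', 'up'] (min_width=10, slack=1)
Line 4: ['fire', 'guitar'] (min_width=11, slack=0)
Line 5: ['end', 'take'] (min_width=8, slack=3)
Line 6: ['good'] (min_width=4, slack=7)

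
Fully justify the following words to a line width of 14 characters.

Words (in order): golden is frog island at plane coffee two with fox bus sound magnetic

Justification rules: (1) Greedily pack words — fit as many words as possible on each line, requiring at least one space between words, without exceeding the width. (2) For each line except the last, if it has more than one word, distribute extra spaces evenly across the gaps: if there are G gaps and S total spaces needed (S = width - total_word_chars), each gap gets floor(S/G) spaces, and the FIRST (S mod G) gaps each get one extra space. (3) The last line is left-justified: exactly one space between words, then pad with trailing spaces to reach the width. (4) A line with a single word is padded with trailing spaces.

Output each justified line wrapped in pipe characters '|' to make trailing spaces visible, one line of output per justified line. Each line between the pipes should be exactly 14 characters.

Answer: |golden is frog|
|island      at|
|plane   coffee|
|two  with  fox|
|bus      sound|
|magnetic      |

Derivation:
Line 1: ['golden', 'is', 'frog'] (min_width=14, slack=0)
Line 2: ['island', 'at'] (min_width=9, slack=5)
Line 3: ['plane', 'coffee'] (min_width=12, slack=2)
Line 4: ['two', 'with', 'fox'] (min_width=12, slack=2)
Line 5: ['bus', 'sound'] (min_width=9, slack=5)
Line 6: ['magnetic'] (min_width=8, slack=6)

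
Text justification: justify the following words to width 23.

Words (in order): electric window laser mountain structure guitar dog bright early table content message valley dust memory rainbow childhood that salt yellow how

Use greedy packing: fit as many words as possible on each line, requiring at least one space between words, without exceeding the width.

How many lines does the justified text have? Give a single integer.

Line 1: ['electric', 'window', 'laser'] (min_width=21, slack=2)
Line 2: ['mountain', 'structure'] (min_width=18, slack=5)
Line 3: ['guitar', 'dog', 'bright', 'early'] (min_width=23, slack=0)
Line 4: ['table', 'content', 'message'] (min_width=21, slack=2)
Line 5: ['valley', 'dust', 'memory'] (min_width=18, slack=5)
Line 6: ['rainbow', 'childhood', 'that'] (min_width=22, slack=1)
Line 7: ['salt', 'yellow', 'how'] (min_width=15, slack=8)
Total lines: 7

Answer: 7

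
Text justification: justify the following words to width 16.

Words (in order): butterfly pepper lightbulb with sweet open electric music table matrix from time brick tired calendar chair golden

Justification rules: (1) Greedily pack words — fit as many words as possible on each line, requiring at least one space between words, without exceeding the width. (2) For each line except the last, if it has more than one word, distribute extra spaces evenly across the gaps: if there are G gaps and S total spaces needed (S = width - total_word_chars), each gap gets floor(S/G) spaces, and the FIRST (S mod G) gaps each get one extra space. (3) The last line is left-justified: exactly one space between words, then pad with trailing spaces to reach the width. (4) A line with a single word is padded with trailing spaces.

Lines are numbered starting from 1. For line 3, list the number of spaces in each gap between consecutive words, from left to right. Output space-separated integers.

Answer: 7

Derivation:
Line 1: ['butterfly', 'pepper'] (min_width=16, slack=0)
Line 2: ['lightbulb', 'with'] (min_width=14, slack=2)
Line 3: ['sweet', 'open'] (min_width=10, slack=6)
Line 4: ['electric', 'music'] (min_width=14, slack=2)
Line 5: ['table', 'matrix'] (min_width=12, slack=4)
Line 6: ['from', 'time', 'brick'] (min_width=15, slack=1)
Line 7: ['tired', 'calendar'] (min_width=14, slack=2)
Line 8: ['chair', 'golden'] (min_width=12, slack=4)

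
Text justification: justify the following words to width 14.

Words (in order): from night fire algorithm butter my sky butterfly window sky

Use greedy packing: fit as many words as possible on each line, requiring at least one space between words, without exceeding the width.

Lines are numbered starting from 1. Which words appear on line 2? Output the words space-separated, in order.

Line 1: ['from', 'night'] (min_width=10, slack=4)
Line 2: ['fire', 'algorithm'] (min_width=14, slack=0)
Line 3: ['butter', 'my', 'sky'] (min_width=13, slack=1)
Line 4: ['butterfly'] (min_width=9, slack=5)
Line 5: ['window', 'sky'] (min_width=10, slack=4)

Answer: fire algorithm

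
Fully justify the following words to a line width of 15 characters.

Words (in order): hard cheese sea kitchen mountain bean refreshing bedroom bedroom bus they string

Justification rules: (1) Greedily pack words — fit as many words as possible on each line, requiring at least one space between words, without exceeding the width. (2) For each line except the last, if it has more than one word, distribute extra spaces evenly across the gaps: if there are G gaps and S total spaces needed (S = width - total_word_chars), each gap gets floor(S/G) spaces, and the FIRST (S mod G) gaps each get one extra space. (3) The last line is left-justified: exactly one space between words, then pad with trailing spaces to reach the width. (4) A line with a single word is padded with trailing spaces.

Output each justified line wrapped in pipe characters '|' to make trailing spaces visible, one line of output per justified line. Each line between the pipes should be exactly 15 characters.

Answer: |hard cheese sea|
|kitchen        |
|mountain   bean|
|refreshing     |
|bedroom bedroom|
|bus they string|

Derivation:
Line 1: ['hard', 'cheese', 'sea'] (min_width=15, slack=0)
Line 2: ['kitchen'] (min_width=7, slack=8)
Line 3: ['mountain', 'bean'] (min_width=13, slack=2)
Line 4: ['refreshing'] (min_width=10, slack=5)
Line 5: ['bedroom', 'bedroom'] (min_width=15, slack=0)
Line 6: ['bus', 'they', 'string'] (min_width=15, slack=0)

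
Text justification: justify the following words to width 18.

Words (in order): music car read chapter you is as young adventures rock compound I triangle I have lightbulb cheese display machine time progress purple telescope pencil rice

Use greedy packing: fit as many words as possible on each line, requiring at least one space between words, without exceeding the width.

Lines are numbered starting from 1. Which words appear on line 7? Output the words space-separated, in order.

Answer: display machine

Derivation:
Line 1: ['music', 'car', 'read'] (min_width=14, slack=4)
Line 2: ['chapter', 'you', 'is', 'as'] (min_width=17, slack=1)
Line 3: ['young', 'adventures'] (min_width=16, slack=2)
Line 4: ['rock', 'compound', 'I'] (min_width=15, slack=3)
Line 5: ['triangle', 'I', 'have'] (min_width=15, slack=3)
Line 6: ['lightbulb', 'cheese'] (min_width=16, slack=2)
Line 7: ['display', 'machine'] (min_width=15, slack=3)
Line 8: ['time', 'progress'] (min_width=13, slack=5)
Line 9: ['purple', 'telescope'] (min_width=16, slack=2)
Line 10: ['pencil', 'rice'] (min_width=11, slack=7)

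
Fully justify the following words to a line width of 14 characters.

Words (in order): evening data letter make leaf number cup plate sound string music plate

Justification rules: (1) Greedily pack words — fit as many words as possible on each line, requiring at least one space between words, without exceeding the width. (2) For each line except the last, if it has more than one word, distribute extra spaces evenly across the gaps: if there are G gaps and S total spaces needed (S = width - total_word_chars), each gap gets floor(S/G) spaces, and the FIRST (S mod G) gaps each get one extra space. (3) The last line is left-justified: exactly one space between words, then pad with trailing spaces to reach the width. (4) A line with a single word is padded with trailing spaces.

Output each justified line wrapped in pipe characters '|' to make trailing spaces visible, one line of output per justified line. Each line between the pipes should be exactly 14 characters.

Answer: |evening   data|
|letter    make|
|leaf    number|
|cup      plate|
|sound   string|
|music plate   |

Derivation:
Line 1: ['evening', 'data'] (min_width=12, slack=2)
Line 2: ['letter', 'make'] (min_width=11, slack=3)
Line 3: ['leaf', 'number'] (min_width=11, slack=3)
Line 4: ['cup', 'plate'] (min_width=9, slack=5)
Line 5: ['sound', 'string'] (min_width=12, slack=2)
Line 6: ['music', 'plate'] (min_width=11, slack=3)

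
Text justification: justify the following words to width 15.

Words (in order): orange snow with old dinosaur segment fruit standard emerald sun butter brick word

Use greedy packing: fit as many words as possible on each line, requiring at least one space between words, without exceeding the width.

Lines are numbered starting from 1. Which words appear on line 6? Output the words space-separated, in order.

Line 1: ['orange', 'snow'] (min_width=11, slack=4)
Line 2: ['with', 'old'] (min_width=8, slack=7)
Line 3: ['dinosaur'] (min_width=8, slack=7)
Line 4: ['segment', 'fruit'] (min_width=13, slack=2)
Line 5: ['standard'] (min_width=8, slack=7)
Line 6: ['emerald', 'sun'] (min_width=11, slack=4)
Line 7: ['butter', 'brick'] (min_width=12, slack=3)
Line 8: ['word'] (min_width=4, slack=11)

Answer: emerald sun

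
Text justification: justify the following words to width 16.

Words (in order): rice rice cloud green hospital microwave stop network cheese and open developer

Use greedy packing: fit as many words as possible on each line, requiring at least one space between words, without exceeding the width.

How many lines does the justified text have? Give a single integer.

Answer: 6

Derivation:
Line 1: ['rice', 'rice', 'cloud'] (min_width=15, slack=1)
Line 2: ['green', 'hospital'] (min_width=14, slack=2)
Line 3: ['microwave', 'stop'] (min_width=14, slack=2)
Line 4: ['network', 'cheese'] (min_width=14, slack=2)
Line 5: ['and', 'open'] (min_width=8, slack=8)
Line 6: ['developer'] (min_width=9, slack=7)
Total lines: 6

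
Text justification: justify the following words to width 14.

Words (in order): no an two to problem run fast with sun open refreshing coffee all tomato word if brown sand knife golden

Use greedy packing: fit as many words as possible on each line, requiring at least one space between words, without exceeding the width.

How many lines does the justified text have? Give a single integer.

Answer: 9

Derivation:
Line 1: ['no', 'an', 'two', 'to'] (min_width=12, slack=2)
Line 2: ['problem', 'run'] (min_width=11, slack=3)
Line 3: ['fast', 'with', 'sun'] (min_width=13, slack=1)
Line 4: ['open'] (min_width=4, slack=10)
Line 5: ['refreshing'] (min_width=10, slack=4)
Line 6: ['coffee', 'all'] (min_width=10, slack=4)
Line 7: ['tomato', 'word', 'if'] (min_width=14, slack=0)
Line 8: ['brown', 'sand'] (min_width=10, slack=4)
Line 9: ['knife', 'golden'] (min_width=12, slack=2)
Total lines: 9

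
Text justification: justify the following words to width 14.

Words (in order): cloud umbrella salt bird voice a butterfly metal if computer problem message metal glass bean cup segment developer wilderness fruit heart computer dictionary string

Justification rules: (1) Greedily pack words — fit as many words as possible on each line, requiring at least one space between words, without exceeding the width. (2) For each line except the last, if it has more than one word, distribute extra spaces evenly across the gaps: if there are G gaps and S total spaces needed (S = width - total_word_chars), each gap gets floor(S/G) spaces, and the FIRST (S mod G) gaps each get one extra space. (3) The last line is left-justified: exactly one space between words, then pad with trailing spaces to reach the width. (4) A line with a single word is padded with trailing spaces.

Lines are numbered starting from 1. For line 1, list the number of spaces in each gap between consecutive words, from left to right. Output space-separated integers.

Line 1: ['cloud', 'umbrella'] (min_width=14, slack=0)
Line 2: ['salt', 'bird'] (min_width=9, slack=5)
Line 3: ['voice', 'a'] (min_width=7, slack=7)
Line 4: ['butterfly'] (min_width=9, slack=5)
Line 5: ['metal', 'if'] (min_width=8, slack=6)
Line 6: ['computer'] (min_width=8, slack=6)
Line 7: ['problem'] (min_width=7, slack=7)
Line 8: ['message', 'metal'] (min_width=13, slack=1)
Line 9: ['glass', 'bean', 'cup'] (min_width=14, slack=0)
Line 10: ['segment'] (min_width=7, slack=7)
Line 11: ['developer'] (min_width=9, slack=5)
Line 12: ['wilderness'] (min_width=10, slack=4)
Line 13: ['fruit', 'heart'] (min_width=11, slack=3)
Line 14: ['computer'] (min_width=8, slack=6)
Line 15: ['dictionary'] (min_width=10, slack=4)
Line 16: ['string'] (min_width=6, slack=8)

Answer: 1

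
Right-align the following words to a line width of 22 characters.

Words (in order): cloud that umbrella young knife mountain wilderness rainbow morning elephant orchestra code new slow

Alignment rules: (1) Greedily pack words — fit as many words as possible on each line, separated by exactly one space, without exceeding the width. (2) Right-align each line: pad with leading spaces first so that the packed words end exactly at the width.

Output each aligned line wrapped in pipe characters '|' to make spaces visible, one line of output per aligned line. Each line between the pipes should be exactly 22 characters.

Answer: |   cloud that umbrella|
|  young knife mountain|
|    wilderness rainbow|
|      morning elephant|
|    orchestra code new|
|                  slow|

Derivation:
Line 1: ['cloud', 'that', 'umbrella'] (min_width=19, slack=3)
Line 2: ['young', 'knife', 'mountain'] (min_width=20, slack=2)
Line 3: ['wilderness', 'rainbow'] (min_width=18, slack=4)
Line 4: ['morning', 'elephant'] (min_width=16, slack=6)
Line 5: ['orchestra', 'code', 'new'] (min_width=18, slack=4)
Line 6: ['slow'] (min_width=4, slack=18)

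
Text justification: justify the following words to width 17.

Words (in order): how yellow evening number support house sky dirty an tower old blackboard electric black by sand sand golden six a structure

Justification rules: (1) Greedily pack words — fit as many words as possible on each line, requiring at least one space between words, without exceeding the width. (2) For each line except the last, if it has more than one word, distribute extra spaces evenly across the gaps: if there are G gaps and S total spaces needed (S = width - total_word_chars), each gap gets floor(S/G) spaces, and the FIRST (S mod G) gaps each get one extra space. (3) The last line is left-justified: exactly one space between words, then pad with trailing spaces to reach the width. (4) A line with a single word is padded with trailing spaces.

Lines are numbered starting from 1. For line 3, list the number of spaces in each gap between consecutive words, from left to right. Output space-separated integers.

Answer: 1 1

Derivation:
Line 1: ['how', 'yellow'] (min_width=10, slack=7)
Line 2: ['evening', 'number'] (min_width=14, slack=3)
Line 3: ['support', 'house', 'sky'] (min_width=17, slack=0)
Line 4: ['dirty', 'an', 'tower'] (min_width=14, slack=3)
Line 5: ['old', 'blackboard'] (min_width=14, slack=3)
Line 6: ['electric', 'black', 'by'] (min_width=17, slack=0)
Line 7: ['sand', 'sand', 'golden'] (min_width=16, slack=1)
Line 8: ['six', 'a', 'structure'] (min_width=15, slack=2)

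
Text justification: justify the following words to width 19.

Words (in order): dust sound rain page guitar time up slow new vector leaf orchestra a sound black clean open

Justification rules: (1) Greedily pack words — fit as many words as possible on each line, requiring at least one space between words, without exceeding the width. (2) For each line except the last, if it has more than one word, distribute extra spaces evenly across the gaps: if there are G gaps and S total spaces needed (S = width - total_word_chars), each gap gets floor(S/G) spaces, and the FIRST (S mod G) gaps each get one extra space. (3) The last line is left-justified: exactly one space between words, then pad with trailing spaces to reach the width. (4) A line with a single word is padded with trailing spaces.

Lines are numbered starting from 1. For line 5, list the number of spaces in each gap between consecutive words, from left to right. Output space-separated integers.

Line 1: ['dust', 'sound', 'rain'] (min_width=15, slack=4)
Line 2: ['page', 'guitar', 'time', 'up'] (min_width=19, slack=0)
Line 3: ['slow', 'new', 'vector'] (min_width=15, slack=4)
Line 4: ['leaf', 'orchestra', 'a'] (min_width=16, slack=3)
Line 5: ['sound', 'black', 'clean'] (min_width=17, slack=2)
Line 6: ['open'] (min_width=4, slack=15)

Answer: 2 2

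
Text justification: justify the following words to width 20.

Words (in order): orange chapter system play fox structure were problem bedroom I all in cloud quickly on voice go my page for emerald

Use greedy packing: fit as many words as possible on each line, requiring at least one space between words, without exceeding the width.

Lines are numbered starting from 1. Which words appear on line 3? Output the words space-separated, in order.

Line 1: ['orange', 'chapter'] (min_width=14, slack=6)
Line 2: ['system', 'play', 'fox'] (min_width=15, slack=5)
Line 3: ['structure', 'were'] (min_width=14, slack=6)
Line 4: ['problem', 'bedroom', 'I'] (min_width=17, slack=3)
Line 5: ['all', 'in', 'cloud', 'quickly'] (min_width=20, slack=0)
Line 6: ['on', 'voice', 'go', 'my', 'page'] (min_width=19, slack=1)
Line 7: ['for', 'emerald'] (min_width=11, slack=9)

Answer: structure were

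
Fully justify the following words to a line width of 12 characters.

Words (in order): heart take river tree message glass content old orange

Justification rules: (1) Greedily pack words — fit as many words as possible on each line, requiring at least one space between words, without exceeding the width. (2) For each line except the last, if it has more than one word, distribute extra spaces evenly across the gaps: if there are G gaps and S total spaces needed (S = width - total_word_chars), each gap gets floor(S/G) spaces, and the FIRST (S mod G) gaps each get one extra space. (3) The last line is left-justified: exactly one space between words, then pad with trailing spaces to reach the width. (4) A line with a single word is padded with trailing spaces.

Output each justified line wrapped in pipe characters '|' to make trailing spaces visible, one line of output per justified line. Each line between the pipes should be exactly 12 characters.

Line 1: ['heart', 'take'] (min_width=10, slack=2)
Line 2: ['river', 'tree'] (min_width=10, slack=2)
Line 3: ['message'] (min_width=7, slack=5)
Line 4: ['glass'] (min_width=5, slack=7)
Line 5: ['content', 'old'] (min_width=11, slack=1)
Line 6: ['orange'] (min_width=6, slack=6)

Answer: |heart   take|
|river   tree|
|message     |
|glass       |
|content  old|
|orange      |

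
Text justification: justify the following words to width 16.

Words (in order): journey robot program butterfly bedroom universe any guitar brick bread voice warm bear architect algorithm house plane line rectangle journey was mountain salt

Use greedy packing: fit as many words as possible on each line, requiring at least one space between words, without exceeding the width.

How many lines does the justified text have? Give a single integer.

Line 1: ['journey', 'robot'] (min_width=13, slack=3)
Line 2: ['program'] (min_width=7, slack=9)
Line 3: ['butterfly'] (min_width=9, slack=7)
Line 4: ['bedroom', 'universe'] (min_width=16, slack=0)
Line 5: ['any', 'guitar', 'brick'] (min_width=16, slack=0)
Line 6: ['bread', 'voice', 'warm'] (min_width=16, slack=0)
Line 7: ['bear', 'architect'] (min_width=14, slack=2)
Line 8: ['algorithm', 'house'] (min_width=15, slack=1)
Line 9: ['plane', 'line'] (min_width=10, slack=6)
Line 10: ['rectangle'] (min_width=9, slack=7)
Line 11: ['journey', 'was'] (min_width=11, slack=5)
Line 12: ['mountain', 'salt'] (min_width=13, slack=3)
Total lines: 12

Answer: 12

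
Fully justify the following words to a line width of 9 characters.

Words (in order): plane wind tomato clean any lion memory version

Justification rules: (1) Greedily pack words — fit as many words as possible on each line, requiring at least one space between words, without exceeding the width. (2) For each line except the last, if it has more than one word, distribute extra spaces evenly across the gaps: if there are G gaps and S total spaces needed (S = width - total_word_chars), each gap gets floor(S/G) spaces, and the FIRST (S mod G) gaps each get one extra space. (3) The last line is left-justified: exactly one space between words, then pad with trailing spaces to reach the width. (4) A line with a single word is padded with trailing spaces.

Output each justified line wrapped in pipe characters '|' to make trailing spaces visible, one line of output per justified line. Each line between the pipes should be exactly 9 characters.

Answer: |plane    |
|wind     |
|tomato   |
|clean any|
|lion     |
|memory   |
|version  |

Derivation:
Line 1: ['plane'] (min_width=5, slack=4)
Line 2: ['wind'] (min_width=4, slack=5)
Line 3: ['tomato'] (min_width=6, slack=3)
Line 4: ['clean', 'any'] (min_width=9, slack=0)
Line 5: ['lion'] (min_width=4, slack=5)
Line 6: ['memory'] (min_width=6, slack=3)
Line 7: ['version'] (min_width=7, slack=2)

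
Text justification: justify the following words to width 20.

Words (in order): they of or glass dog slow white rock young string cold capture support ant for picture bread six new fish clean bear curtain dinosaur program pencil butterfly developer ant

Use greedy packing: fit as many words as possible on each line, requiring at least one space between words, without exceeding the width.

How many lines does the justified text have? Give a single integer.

Answer: 10

Derivation:
Line 1: ['they', 'of', 'or', 'glass', 'dog'] (min_width=20, slack=0)
Line 2: ['slow', 'white', 'rock'] (min_width=15, slack=5)
Line 3: ['young', 'string', 'cold'] (min_width=17, slack=3)
Line 4: ['capture', 'support', 'ant'] (min_width=19, slack=1)
Line 5: ['for', 'picture', 'bread'] (min_width=17, slack=3)
Line 6: ['six', 'new', 'fish', 'clean'] (min_width=18, slack=2)
Line 7: ['bear', 'curtain'] (min_width=12, slack=8)
Line 8: ['dinosaur', 'program'] (min_width=16, slack=4)
Line 9: ['pencil', 'butterfly'] (min_width=16, slack=4)
Line 10: ['developer', 'ant'] (min_width=13, slack=7)
Total lines: 10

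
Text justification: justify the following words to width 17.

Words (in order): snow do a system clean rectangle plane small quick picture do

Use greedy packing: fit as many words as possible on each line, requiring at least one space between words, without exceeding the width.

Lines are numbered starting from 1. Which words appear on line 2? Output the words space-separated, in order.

Line 1: ['snow', 'do', 'a', 'system'] (min_width=16, slack=1)
Line 2: ['clean', 'rectangle'] (min_width=15, slack=2)
Line 3: ['plane', 'small', 'quick'] (min_width=17, slack=0)
Line 4: ['picture', 'do'] (min_width=10, slack=7)

Answer: clean rectangle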